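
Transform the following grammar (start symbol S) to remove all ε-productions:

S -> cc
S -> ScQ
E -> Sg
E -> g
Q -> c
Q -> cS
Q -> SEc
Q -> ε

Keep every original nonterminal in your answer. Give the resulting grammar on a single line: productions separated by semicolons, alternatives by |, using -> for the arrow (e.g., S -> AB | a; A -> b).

S -> Sc | cc | ScQ; E -> g | Sg; Q -> c | cS | SEc

Nullable set: {Q}.
S -> ScQ: Q nullable, giving Sc | ScQ.
Drop Q -> ε.
Unchanged (no nullable symbols): S -> cc; E -> Sg; E -> g; Q -> SEc; Q -> c; Q -> cS.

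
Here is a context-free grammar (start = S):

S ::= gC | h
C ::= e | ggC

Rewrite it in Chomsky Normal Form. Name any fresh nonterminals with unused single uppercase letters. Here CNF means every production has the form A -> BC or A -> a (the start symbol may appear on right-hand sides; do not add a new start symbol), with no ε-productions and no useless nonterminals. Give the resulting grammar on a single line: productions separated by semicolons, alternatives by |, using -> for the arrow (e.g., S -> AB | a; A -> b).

No ε-productions.
No unit productions to eliminate.
TERM: introduce A -> g and substitute in every rule of length ≥2.
BIN: C -> AAC becomes C -> AB, B -> AC.

S -> h | AC; A -> g; B -> AC; C -> e | AB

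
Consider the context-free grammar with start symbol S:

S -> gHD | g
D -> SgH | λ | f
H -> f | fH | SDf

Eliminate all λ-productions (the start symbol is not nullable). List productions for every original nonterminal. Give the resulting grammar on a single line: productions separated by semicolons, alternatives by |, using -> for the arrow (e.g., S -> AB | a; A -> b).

Nullable set: {D}.
S -> gHD: D nullable, giving gH | gHD.
Drop D -> λ.
H -> SDf: D nullable, giving SDf | Sf.
Unchanged (no nullable symbols): S -> g; D -> SgH; D -> f; H -> f; H -> fH.

S -> g | gH | gHD; D -> f | SgH; H -> f | Sf | fH | SDf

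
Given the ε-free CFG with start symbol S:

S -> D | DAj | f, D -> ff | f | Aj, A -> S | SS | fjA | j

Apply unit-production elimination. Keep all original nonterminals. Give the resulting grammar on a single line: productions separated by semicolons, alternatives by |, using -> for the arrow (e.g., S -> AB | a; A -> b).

S -> f | Aj | ff | DAj; A -> f | j | Aj | SS | ff | DAj | fjA; D -> f | Aj | ff

Unit productions: A->S, S->D.
Unit pairs (A ⇒* B via units): (A,D), (A,S), (S,D).
S: inherits non-unit rules of {D, S} → Aj | DAj | f | ff.
A: inherits non-unit rules of {A, D, S} → Aj | DAj | SS | f | ff | fjA | j.
D: inherits non-unit rules of {D} → Aj | f | ff.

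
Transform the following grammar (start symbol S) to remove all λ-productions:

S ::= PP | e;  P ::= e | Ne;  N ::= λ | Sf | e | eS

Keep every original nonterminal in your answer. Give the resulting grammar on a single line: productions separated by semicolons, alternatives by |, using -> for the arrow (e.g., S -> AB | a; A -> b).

Nullable set: {N}.
Drop N -> λ.
P -> Ne: N nullable, giving Ne | e.
Unchanged (no nullable symbols): S -> PP; S -> e; N -> Sf; N -> e; N -> eS; P -> e.

S -> e | PP; N -> e | Sf | eS; P -> e | Ne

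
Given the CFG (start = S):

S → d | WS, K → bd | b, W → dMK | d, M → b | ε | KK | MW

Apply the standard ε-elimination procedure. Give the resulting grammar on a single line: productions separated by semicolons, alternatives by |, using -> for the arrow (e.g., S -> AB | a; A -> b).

Nullable set: {M}.
Drop M -> ε.
M -> MW: M nullable, giving MW | W.
W -> dMK: M nullable, giving dK | dMK.
Unchanged (no nullable symbols): S -> WS; S -> d; K -> b; K -> bd; M -> KK; M -> b; W -> d.

S -> d | WS; K -> b | bd; M -> W | b | KK | MW; W -> d | dK | dMK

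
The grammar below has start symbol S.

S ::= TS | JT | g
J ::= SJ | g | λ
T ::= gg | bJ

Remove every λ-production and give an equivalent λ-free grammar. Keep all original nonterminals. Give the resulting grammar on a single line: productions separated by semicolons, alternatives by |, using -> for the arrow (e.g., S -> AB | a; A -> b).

Nullable set: {J}.
S -> JT: J nullable, giving JT | T.
Drop J -> λ.
J -> SJ: J nullable, giving S | SJ.
T -> bJ: J nullable, giving b | bJ.
Unchanged (no nullable symbols): S -> TS; S -> g; J -> g; T -> gg.

S -> T | g | JT | TS; J -> S | g | SJ; T -> b | bJ | gg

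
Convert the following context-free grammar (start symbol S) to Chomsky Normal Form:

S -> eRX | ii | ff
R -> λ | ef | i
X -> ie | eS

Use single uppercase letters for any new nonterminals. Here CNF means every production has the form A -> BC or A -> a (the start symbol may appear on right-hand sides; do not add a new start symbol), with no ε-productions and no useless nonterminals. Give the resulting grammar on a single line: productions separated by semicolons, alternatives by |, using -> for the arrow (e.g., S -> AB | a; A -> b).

S -> AD | AX | BB | CC; A -> e; B -> f; C -> i; D -> RX; R -> i | AB; X -> AS | CA

Nullable: {R}; after ε-elimination: S -> eX | ff | ii | eRX; R -> i | ef; X -> eS | ie.
No unit productions to eliminate.
TERM: introduce A -> e, B -> f, C -> i and substitute in every rule of length ≥2.
BIN: S -> ARX becomes S -> AD, D -> RX.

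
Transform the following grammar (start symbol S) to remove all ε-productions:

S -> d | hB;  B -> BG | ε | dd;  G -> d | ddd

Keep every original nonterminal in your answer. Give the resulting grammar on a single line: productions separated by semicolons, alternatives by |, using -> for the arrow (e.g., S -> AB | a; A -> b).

S -> d | h | hB; B -> G | BG | dd; G -> d | ddd

Nullable set: {B}.
S -> hB: B nullable, giving h | hB.
Drop B -> ε.
B -> BG: B nullable, giving BG | G.
Unchanged (no nullable symbols): S -> d; B -> dd; G -> d; G -> ddd.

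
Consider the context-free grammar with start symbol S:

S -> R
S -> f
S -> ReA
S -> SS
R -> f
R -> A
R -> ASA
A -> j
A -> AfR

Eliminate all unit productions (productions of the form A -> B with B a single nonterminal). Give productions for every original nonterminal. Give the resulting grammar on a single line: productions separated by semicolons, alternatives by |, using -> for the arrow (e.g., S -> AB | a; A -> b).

Unit productions: R->A, S->R.
Unit pairs (A ⇒* B via units): (R,A), (S,A), (S,R).
S: inherits non-unit rules of {A, R, S} → ASA | AfR | ReA | SS | f | j.
A: inherits non-unit rules of {A} → AfR | j.
R: inherits non-unit rules of {A, R} → ASA | AfR | f | j.

S -> f | j | SS | ASA | AfR | ReA; A -> j | AfR; R -> f | j | ASA | AfR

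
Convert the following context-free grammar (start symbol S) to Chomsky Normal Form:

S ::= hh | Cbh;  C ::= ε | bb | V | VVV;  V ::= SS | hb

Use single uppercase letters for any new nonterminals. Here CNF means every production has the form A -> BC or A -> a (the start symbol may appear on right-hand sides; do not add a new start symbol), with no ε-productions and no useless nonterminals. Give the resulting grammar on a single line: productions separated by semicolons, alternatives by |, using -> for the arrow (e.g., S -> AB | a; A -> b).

S -> AB | BB | CE; A -> b; B -> h; C -> AA | BA | SS | VD; D -> VV; E -> AB; V -> BA | SS

Nullable: {C}; after ε-elimination: S -> bh | hh | Cbh; C -> V | bb | VVV; V -> SS | hb.
After unit-elimination: S -> bh | hh | Cbh; C -> SS | bb | hb | VVV; V -> SS | hb.
TERM: introduce A -> b, B -> h and substitute in every rule of length ≥2.
BIN: C -> VVV becomes C -> VD, D -> VV; S -> CAB becomes S -> CE, E -> AB.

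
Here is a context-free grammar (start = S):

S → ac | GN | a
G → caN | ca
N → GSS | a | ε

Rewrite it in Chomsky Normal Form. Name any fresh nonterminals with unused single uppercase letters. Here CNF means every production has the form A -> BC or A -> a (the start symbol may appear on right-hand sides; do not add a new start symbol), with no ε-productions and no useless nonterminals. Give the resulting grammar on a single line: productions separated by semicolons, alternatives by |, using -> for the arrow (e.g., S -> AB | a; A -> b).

Nullable: {N}; after ε-elimination: S -> G | a | GN | ac; G -> ca | caN; N -> a | GSS.
After unit-elimination: S -> a | GN | ac | ca | caN; G -> ca | caN; N -> a | GSS.
TERM: introduce B -> a, A -> c and substitute in every rule of length ≥2.
BIN: G -> ABN becomes G -> AC, C -> BN; N -> GSS becomes N -> GD, D -> SS; S -> ABN becomes S -> AE, E -> BN.

S -> a | AB | AE | BA | GN; A -> c; B -> a; C -> BN; D -> SS; E -> BN; G -> AB | AC; N -> a | GD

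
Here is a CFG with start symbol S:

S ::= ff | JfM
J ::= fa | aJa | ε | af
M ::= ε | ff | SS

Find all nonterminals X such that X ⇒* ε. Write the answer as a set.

{J, M}

Directly nullable (have an ε-rule): {J, M}.
Not nullable: S — each has a terminal in every rule's right-hand side or depends on a non-nullable symbol.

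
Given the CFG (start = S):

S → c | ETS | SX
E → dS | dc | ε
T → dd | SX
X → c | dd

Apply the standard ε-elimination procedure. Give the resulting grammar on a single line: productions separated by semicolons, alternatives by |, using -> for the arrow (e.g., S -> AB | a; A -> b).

Nullable set: {E}.
S -> ETS: E nullable, giving ETS | TS.
Drop E -> ε.
Unchanged (no nullable symbols): S -> SX; S -> c; E -> dS; E -> dc; T -> SX; T -> dd; X -> c; X -> dd.

S -> c | SX | TS | ETS; E -> dS | dc; T -> SX | dd; X -> c | dd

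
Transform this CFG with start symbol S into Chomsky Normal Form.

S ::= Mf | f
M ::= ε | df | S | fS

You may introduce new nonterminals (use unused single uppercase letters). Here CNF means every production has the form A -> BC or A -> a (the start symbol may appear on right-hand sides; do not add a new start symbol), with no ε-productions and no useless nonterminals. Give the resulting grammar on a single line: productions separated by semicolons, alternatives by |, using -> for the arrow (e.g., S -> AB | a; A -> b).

S -> f | MA; A -> f; B -> d; M -> f | AS | BA | MA

Nullable: {M}; after ε-elimination: S -> f | Mf; M -> S | df | fS.
After unit-elimination: S -> f | Mf; M -> f | Mf | df | fS.
TERM: introduce B -> d, A -> f and substitute in every rule of length ≥2.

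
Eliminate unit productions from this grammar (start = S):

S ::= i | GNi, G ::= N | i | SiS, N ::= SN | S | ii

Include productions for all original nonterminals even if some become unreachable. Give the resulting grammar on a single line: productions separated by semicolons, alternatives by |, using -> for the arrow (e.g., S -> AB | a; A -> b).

S -> i | GNi; G -> i | SN | ii | GNi | SiS; N -> i | SN | ii | GNi

Unit productions: G->N, N->S.
Unit pairs (A ⇒* B via units): (G,N), (G,S), (N,S).
S: inherits non-unit rules of {S} → GNi | i.
G: inherits non-unit rules of {G, N, S} → GNi | SN | SiS | i | ii.
N: inherits non-unit rules of {N, S} → GNi | SN | i | ii.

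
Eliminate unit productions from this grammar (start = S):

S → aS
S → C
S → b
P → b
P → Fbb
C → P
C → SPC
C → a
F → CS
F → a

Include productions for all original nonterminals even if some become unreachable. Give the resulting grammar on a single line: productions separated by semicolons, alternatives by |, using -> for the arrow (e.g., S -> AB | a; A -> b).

S -> a | b | aS | Fbb | SPC; C -> a | b | Fbb | SPC; F -> a | CS; P -> b | Fbb

Unit productions: C->P, S->C.
Unit pairs (A ⇒* B via units): (C,P), (S,C), (S,P).
S: inherits non-unit rules of {C, P, S} → Fbb | SPC | a | aS | b.
C: inherits non-unit rules of {C, P} → Fbb | SPC | a | b.
F: inherits non-unit rules of {F} → CS | a.
P: inherits non-unit rules of {P} → Fbb | b.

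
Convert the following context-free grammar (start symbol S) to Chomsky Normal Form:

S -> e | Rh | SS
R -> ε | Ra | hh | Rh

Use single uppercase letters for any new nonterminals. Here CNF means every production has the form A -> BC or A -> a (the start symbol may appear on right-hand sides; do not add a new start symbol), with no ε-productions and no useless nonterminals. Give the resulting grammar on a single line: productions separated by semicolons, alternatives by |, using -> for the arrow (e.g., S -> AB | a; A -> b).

S -> e | h | RB | SS; A -> a; B -> h; R -> a | h | BB | RA | RB

Nullable: {R}; after ε-elimination: S -> e | h | Rh | SS; R -> a | h | Ra | Rh | hh.
No unit productions to eliminate.
TERM: introduce A -> a, B -> h and substitute in every rule of length ≥2.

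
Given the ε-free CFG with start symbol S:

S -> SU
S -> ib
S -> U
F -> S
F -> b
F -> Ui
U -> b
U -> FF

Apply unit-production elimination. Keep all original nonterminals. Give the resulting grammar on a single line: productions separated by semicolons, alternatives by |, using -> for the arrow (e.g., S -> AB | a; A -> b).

S -> b | FF | SU | ib; F -> b | FF | SU | Ui | ib; U -> b | FF

Unit productions: F->S, S->U.
Unit pairs (A ⇒* B via units): (F,S), (F,U), (S,U).
S: inherits non-unit rules of {S, U} → FF | SU | b | ib.
F: inherits non-unit rules of {F, S, U} → FF | SU | Ui | b | ib.
U: inherits non-unit rules of {U} → FF | b.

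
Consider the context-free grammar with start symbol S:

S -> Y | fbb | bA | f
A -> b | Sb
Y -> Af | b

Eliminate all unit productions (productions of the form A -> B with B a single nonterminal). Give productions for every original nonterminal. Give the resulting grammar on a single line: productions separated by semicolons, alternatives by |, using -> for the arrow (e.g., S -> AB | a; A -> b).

Unit productions: S->Y.
Unit pairs (A ⇒* B via units): (S,Y).
S: inherits non-unit rules of {S, Y} → Af | b | bA | f | fbb.
A: inherits non-unit rules of {A} → Sb | b.
Y: inherits non-unit rules of {Y} → Af | b.

S -> b | f | Af | bA | fbb; A -> b | Sb; Y -> b | Af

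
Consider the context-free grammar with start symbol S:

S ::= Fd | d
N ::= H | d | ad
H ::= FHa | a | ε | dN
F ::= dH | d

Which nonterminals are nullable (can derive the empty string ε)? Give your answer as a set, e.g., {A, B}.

{H, N}

Directly nullable (have an ε-rule): {H}.
N is nullable via N -> H (every symbol on the right is already known nullable).
Not nullable: F, S — each has a terminal in every rule's right-hand side or depends on a non-nullable symbol.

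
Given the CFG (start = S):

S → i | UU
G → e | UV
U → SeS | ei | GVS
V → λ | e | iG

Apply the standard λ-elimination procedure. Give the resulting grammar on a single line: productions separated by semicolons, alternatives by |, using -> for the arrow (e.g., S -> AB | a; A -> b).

Nullable set: {V}.
G -> UV: V nullable, giving U | UV.
U -> GVS: V nullable, giving GS | GVS.
Drop V -> λ.
Unchanged (no nullable symbols): S -> UU; S -> i; G -> e; U -> SeS; U -> ei; V -> e; V -> iG.

S -> i | UU; G -> U | e | UV; U -> GS | ei | GVS | SeS; V -> e | iG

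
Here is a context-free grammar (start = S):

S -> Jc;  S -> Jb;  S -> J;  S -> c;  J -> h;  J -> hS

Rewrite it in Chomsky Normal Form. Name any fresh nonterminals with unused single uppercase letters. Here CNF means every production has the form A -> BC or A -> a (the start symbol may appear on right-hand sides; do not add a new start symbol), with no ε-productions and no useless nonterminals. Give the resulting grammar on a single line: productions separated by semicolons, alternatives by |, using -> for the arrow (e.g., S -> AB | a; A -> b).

S -> c | h | AS | JB | JC; A -> h; B -> b; C -> c; J -> h | AS

No ε-productions.
After unit-elimination: S -> c | h | Jb | Jc | hS; J -> h | hS.
TERM: introduce B -> b, C -> c, A -> h and substitute in every rule of length ≥2.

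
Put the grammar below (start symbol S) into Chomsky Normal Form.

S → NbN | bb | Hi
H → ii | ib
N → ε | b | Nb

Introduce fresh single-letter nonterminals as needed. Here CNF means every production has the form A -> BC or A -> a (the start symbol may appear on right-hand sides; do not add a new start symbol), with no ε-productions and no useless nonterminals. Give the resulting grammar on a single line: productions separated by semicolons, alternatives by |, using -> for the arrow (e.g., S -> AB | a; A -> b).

S -> b | BB | BN | HA | NB | NC; A -> i; B -> b; C -> BN; H -> AA | AB; N -> b | NB

Nullable: {N}; after ε-elimination: S -> b | Hi | Nb | bN | bb | NbN; H -> ib | ii; N -> b | Nb.
No unit productions to eliminate.
TERM: introduce B -> b, A -> i and substitute in every rule of length ≥2.
BIN: S -> NBN becomes S -> NC, C -> BN.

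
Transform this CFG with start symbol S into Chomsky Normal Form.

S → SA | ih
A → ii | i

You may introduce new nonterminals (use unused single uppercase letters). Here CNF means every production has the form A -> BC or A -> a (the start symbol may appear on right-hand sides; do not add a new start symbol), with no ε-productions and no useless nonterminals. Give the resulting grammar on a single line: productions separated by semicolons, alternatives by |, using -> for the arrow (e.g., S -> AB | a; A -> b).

No ε-productions.
No unit productions to eliminate.
TERM: introduce C -> h, B -> i and substitute in every rule of length ≥2.

S -> BC | SA; A -> i | BB; B -> i; C -> h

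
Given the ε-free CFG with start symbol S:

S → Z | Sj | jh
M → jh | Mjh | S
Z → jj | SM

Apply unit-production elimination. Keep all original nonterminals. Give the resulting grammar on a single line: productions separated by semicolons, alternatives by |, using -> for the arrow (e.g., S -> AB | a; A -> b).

Unit productions: M->S, S->Z.
Unit pairs (A ⇒* B via units): (M,S), (M,Z), (S,Z).
S: inherits non-unit rules of {S, Z} → SM | Sj | jh | jj.
M: inherits non-unit rules of {M, S, Z} → Mjh | SM | Sj | jh | jj.
Z: inherits non-unit rules of {Z} → SM | jj.

S -> SM | Sj | jh | jj; M -> SM | Sj | jh | jj | Mjh; Z -> SM | jj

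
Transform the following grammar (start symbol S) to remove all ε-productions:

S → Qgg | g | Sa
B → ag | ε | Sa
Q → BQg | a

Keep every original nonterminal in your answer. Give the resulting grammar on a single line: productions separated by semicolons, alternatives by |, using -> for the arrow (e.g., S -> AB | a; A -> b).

Nullable set: {B}.
Drop B -> ε.
Q -> BQg: B nullable, giving BQg | Qg.
Unchanged (no nullable symbols): S -> Qgg; S -> Sa; S -> g; B -> Sa; B -> ag; Q -> a.

S -> g | Sa | Qgg; B -> Sa | ag; Q -> a | Qg | BQg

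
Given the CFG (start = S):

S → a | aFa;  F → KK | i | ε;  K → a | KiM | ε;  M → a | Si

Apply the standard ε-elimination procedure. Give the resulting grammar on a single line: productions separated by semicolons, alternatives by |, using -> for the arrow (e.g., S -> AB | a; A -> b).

Nullable set: {F, K}.
S -> aFa: F nullable, giving aFa | aa.
Drop F -> ε.
F -> KK: K, K nullable, giving K | KK.
Drop K -> ε.
K -> KiM: K nullable, giving KiM | iM.
Unchanged (no nullable symbols): S -> a; F -> i; K -> a; M -> Si; M -> a.

S -> a | aa | aFa; F -> K | i | KK; K -> a | iM | KiM; M -> a | Si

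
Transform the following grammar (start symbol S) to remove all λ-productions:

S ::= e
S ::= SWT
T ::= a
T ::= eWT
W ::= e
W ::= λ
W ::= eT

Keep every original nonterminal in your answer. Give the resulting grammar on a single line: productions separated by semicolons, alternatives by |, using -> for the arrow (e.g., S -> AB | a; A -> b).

S -> e | ST | SWT; T -> a | eT | eWT; W -> e | eT

Nullable set: {W}.
S -> SWT: W nullable, giving ST | SWT.
T -> eWT: W nullable, giving eT | eWT.
Drop W -> λ.
Unchanged (no nullable symbols): S -> e; T -> a; W -> e; W -> eT.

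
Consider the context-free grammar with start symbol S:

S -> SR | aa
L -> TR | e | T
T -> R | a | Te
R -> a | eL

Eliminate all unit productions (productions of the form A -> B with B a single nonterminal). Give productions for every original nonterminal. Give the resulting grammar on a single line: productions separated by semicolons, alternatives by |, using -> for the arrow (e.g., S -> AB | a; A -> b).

S -> SR | aa; L -> a | e | TR | Te | eL; R -> a | eL; T -> a | Te | eL

Unit productions: L->T, T->R.
Unit pairs (A ⇒* B via units): (L,R), (L,T), (T,R).
S: inherits non-unit rules of {S} → SR | aa.
L: inherits non-unit rules of {L, R, T} → TR | Te | a | e | eL.
R: inherits non-unit rules of {R} → a | eL.
T: inherits non-unit rules of {R, T} → Te | a | eL.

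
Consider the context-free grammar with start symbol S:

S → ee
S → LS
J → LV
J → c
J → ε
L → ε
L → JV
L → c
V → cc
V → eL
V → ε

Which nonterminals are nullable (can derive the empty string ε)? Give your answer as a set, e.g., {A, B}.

Directly nullable (have an ε-rule): {J, L, V}.
Not nullable: S — each has a terminal in every rule's right-hand side or depends on a non-nullable symbol.

{J, L, V}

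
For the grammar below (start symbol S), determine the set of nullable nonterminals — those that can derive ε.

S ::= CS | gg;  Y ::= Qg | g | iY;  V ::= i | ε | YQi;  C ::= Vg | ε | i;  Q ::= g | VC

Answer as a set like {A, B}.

Directly nullable (have an ε-rule): {C, V}.
Q is nullable via Q -> VC (every symbol on the right is already known nullable).
Not nullable: S, Y — each has a terminal in every rule's right-hand side or depends on a non-nullable symbol.

{C, Q, V}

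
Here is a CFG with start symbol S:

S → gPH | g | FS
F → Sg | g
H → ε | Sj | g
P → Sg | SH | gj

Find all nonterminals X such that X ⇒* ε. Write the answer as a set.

Directly nullable (have an ε-rule): {H}.
Not nullable: F, P, S — each has a terminal in every rule's right-hand side or depends on a non-nullable symbol.

{H}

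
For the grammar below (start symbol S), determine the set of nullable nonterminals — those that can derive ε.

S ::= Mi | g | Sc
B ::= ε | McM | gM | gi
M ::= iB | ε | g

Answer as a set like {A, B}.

Directly nullable (have an ε-rule): {B, M}.
Not nullable: S — each has a terminal in every rule's right-hand side or depends on a non-nullable symbol.

{B, M}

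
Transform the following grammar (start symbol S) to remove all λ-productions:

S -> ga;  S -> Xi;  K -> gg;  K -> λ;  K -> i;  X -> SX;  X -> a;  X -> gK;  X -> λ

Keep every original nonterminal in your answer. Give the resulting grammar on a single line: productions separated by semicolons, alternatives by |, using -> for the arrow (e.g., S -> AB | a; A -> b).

S -> i | Xi | ga; K -> i | gg; X -> S | a | g | SX | gK

Nullable set: {K, X}.
S -> Xi: X nullable, giving Xi | i.
Drop K -> λ.
Drop X -> λ.
X -> SX: X nullable, giving S | SX.
X -> gK: K nullable, giving g | gK.
Unchanged (no nullable symbols): S -> ga; K -> gg; K -> i; X -> a.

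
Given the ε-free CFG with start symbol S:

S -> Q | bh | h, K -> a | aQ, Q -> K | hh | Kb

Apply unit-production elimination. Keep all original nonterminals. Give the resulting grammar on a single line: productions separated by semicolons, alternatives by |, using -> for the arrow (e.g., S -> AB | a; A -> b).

Unit productions: Q->K, S->Q.
Unit pairs (A ⇒* B via units): (Q,K), (S,K), (S,Q).
S: inherits non-unit rules of {K, Q, S} → Kb | a | aQ | bh | h | hh.
K: inherits non-unit rules of {K} → a | aQ.
Q: inherits non-unit rules of {K, Q} → Kb | a | aQ | hh.

S -> a | h | Kb | aQ | bh | hh; K -> a | aQ; Q -> a | Kb | aQ | hh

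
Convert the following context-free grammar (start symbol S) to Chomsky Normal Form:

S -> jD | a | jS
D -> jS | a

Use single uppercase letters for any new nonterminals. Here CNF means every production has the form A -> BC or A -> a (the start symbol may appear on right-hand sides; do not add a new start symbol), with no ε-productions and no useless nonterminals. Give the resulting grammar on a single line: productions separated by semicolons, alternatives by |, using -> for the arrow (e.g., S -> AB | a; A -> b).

S -> a | AD | AS; A -> j; D -> a | AS

No ε-productions.
No unit productions to eliminate.
TERM: introduce A -> j and substitute in every rule of length ≥2.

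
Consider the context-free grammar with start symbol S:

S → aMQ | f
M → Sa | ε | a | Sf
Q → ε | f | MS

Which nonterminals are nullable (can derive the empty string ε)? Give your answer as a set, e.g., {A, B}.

{M, Q}

Directly nullable (have an ε-rule): {M, Q}.
Not nullable: S — each has a terminal in every rule's right-hand side or depends on a non-nullable symbol.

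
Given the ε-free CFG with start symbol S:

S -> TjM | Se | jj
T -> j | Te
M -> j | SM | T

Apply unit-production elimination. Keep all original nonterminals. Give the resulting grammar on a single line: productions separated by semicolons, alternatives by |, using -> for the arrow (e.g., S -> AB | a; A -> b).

Unit productions: M->T.
Unit pairs (A ⇒* B via units): (M,T).
S: inherits non-unit rules of {S} → Se | TjM | jj.
M: inherits non-unit rules of {M, T} → SM | Te | j.
T: inherits non-unit rules of {T} → Te | j.

S -> Se | jj | TjM; M -> j | SM | Te; T -> j | Te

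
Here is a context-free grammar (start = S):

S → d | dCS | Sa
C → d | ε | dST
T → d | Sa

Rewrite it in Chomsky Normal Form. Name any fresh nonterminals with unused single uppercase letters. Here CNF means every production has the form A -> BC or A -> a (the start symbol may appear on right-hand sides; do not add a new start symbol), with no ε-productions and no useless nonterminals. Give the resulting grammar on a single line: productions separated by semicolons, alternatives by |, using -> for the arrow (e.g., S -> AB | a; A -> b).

S -> d | AE | AS | SB; A -> d; B -> a; C -> d | AD; D -> ST; E -> CS; T -> d | SB

Nullable: {C}; after ε-elimination: S -> d | Sa | dS | dCS; C -> d | dST; T -> d | Sa.
No unit productions to eliminate.
TERM: introduce B -> a, A -> d and substitute in every rule of length ≥2.
BIN: C -> AST becomes C -> AD, D -> ST; S -> ACS becomes S -> AE, E -> CS.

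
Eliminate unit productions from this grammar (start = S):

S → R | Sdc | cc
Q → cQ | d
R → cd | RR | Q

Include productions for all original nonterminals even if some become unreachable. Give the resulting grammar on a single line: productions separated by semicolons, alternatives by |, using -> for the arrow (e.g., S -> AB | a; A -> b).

S -> d | RR | cQ | cc | cd | Sdc; Q -> d | cQ; R -> d | RR | cQ | cd

Unit productions: R->Q, S->R.
Unit pairs (A ⇒* B via units): (R,Q), (S,Q), (S,R).
S: inherits non-unit rules of {Q, R, S} → RR | Sdc | cQ | cc | cd | d.
Q: inherits non-unit rules of {Q} → cQ | d.
R: inherits non-unit rules of {Q, R} → RR | cQ | cd | d.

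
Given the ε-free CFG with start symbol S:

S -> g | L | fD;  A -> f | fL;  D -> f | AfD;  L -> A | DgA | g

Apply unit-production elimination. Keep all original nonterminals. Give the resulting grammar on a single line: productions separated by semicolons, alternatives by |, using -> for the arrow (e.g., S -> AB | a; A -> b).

Unit productions: L->A, S->L.
Unit pairs (A ⇒* B via units): (L,A), (S,A), (S,L).
S: inherits non-unit rules of {A, L, S} → DgA | f | fD | fL | g.
A: inherits non-unit rules of {A} → f | fL.
D: inherits non-unit rules of {D} → AfD | f.
L: inherits non-unit rules of {A, L} → DgA | f | fL | g.

S -> f | g | fD | fL | DgA; A -> f | fL; D -> f | AfD; L -> f | g | fL | DgA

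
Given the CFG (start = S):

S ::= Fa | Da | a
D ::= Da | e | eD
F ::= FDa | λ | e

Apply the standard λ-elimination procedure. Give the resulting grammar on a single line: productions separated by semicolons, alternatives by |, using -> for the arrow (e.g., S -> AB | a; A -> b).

Nullable set: {F}.
S -> Fa: F nullable, giving Fa | a.
Drop F -> λ.
F -> FDa: F nullable, giving Da | FDa.
Unchanged (no nullable symbols): S -> Da; S -> a; D -> Da; D -> e; D -> eD; F -> e.

S -> a | Da | Fa; D -> e | Da | eD; F -> e | Da | FDa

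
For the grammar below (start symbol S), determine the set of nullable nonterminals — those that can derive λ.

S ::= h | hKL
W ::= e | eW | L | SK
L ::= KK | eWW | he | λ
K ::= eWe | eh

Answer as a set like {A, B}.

{L, W}

Directly nullable (have an ε-rule): {L}.
W is nullable via W -> L (every symbol on the right is already known nullable).
Not nullable: K, S — each has a terminal in every rule's right-hand side or depends on a non-nullable symbol.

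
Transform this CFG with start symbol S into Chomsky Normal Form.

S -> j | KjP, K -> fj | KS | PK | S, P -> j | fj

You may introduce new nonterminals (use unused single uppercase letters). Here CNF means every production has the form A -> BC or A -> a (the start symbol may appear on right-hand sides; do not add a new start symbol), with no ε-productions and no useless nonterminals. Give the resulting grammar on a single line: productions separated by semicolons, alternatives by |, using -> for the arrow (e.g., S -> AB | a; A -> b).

S -> j | KD; A -> j; B -> f; C -> AP; D -> AP; K -> j | BA | KC | KS | PK; P -> j | BA

No ε-productions.
After unit-elimination: S -> j | KjP; K -> j | KS | PK | fj | KjP; P -> j | fj.
TERM: introduce B -> f, A -> j and substitute in every rule of length ≥2.
BIN: K -> KAP becomes K -> KC, C -> AP; S -> KAP becomes S -> KD, D -> AP.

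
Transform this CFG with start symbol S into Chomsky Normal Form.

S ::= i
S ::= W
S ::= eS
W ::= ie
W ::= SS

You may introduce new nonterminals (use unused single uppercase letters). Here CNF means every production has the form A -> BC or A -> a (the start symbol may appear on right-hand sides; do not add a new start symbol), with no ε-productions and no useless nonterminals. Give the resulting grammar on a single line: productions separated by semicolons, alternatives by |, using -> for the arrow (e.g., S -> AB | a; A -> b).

No ε-productions.
After unit-elimination: S -> i | SS | eS | ie; W -> SS | ie.
TERM: introduce A -> e, B -> i and substitute in every rule of length ≥2.
Drop unreachable/unproductive: W.

S -> i | AS | BA | SS; A -> e; B -> i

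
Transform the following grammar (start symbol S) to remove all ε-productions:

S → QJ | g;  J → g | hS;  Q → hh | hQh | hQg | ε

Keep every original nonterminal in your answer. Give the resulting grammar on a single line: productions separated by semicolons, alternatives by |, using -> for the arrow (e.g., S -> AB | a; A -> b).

S -> J | g | QJ; J -> g | hS; Q -> hg | hh | hQg | hQh

Nullable set: {Q}.
S -> QJ: Q nullable, giving J | QJ.
Drop Q -> ε.
Q -> hQg: Q nullable, giving hQg | hg.
Q -> hQh: Q nullable, giving hQh | hh.
Unchanged (no nullable symbols): S -> g; J -> g; J -> hS; Q -> hh.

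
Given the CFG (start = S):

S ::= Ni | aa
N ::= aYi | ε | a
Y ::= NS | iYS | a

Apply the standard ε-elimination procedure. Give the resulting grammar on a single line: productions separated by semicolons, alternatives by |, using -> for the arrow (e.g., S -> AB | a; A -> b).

S -> i | Ni | aa; N -> a | aYi; Y -> S | a | NS | iYS

Nullable set: {N}.
S -> Ni: N nullable, giving Ni | i.
Drop N -> ε.
Y -> NS: N nullable, giving NS | S.
Unchanged (no nullable symbols): S -> aa; N -> a; N -> aYi; Y -> a; Y -> iYS.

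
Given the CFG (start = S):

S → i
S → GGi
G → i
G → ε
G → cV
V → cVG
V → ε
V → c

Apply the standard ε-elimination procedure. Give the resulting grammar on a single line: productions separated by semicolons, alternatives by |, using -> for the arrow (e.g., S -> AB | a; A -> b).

Nullable set: {G, V}.
S -> GGi: G, G nullable, giving GGi | Gi | i.
Drop G -> ε.
G -> cV: V nullable, giving c | cV.
Drop V -> ε.
V -> cVG: V, G nullable, giving c | cG | cV | cVG.
Unchanged (no nullable symbols): S -> i; G -> i; V -> c.

S -> i | Gi | GGi; G -> c | i | cV; V -> c | cG | cV | cVG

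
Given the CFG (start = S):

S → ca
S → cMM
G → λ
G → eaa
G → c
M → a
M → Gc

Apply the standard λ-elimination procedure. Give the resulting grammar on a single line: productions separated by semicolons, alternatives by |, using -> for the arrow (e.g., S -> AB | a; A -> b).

S -> ca | cMM; G -> c | eaa; M -> a | c | Gc

Nullable set: {G}.
Drop G -> λ.
M -> Gc: G nullable, giving Gc | c.
Unchanged (no nullable symbols): S -> cMM; S -> ca; G -> c; G -> eaa; M -> a.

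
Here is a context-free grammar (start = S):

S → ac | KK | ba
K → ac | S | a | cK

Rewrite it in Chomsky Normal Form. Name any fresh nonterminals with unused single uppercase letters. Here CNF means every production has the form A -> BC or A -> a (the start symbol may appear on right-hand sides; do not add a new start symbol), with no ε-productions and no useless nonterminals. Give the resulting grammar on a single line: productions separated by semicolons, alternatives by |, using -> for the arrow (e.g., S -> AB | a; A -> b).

No ε-productions.
After unit-elimination: S -> KK | ac | ba; K -> a | KK | ac | ba | cK.
TERM: introduce A -> a, C -> b, B -> c and substitute in every rule of length ≥2.

S -> AB | CA | KK; A -> a; B -> c; C -> b; K -> a | AB | BK | CA | KK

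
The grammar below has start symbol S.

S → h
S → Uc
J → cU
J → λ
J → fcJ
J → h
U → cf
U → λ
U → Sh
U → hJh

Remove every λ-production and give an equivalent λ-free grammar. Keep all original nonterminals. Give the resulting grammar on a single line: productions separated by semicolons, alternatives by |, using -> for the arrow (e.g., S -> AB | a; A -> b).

S -> c | h | Uc; J -> c | h | cU | fc | fcJ; U -> Sh | cf | hh | hJh

Nullable set: {J, U}.
S -> Uc: U nullable, giving Uc | c.
Drop J -> λ.
J -> cU: U nullable, giving c | cU.
J -> fcJ: J nullable, giving fc | fcJ.
Drop U -> λ.
U -> hJh: J nullable, giving hJh | hh.
Unchanged (no nullable symbols): S -> h; J -> h; U -> Sh; U -> cf.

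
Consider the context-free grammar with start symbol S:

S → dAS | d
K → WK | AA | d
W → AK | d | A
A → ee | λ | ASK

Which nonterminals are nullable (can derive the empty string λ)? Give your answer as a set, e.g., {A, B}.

{A, K, W}

Directly nullable (have an ε-rule): {A}.
K is nullable via K -> AA (every symbol on the right is already known nullable).
W is nullable via W -> A (every symbol on the right is already known nullable).
Not nullable: S — each has a terminal in every rule's right-hand side or depends on a non-nullable symbol.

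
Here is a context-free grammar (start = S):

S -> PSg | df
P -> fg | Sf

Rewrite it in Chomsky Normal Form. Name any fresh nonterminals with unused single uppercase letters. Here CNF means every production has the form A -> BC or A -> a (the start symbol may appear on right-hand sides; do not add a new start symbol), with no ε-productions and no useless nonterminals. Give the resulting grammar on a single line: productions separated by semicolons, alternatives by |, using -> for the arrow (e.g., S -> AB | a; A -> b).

S -> CA | PD; A -> f; B -> g; C -> d; D -> SB; P -> AB | SA

No ε-productions.
No unit productions to eliminate.
TERM: introduce C -> d, A -> f, B -> g and substitute in every rule of length ≥2.
BIN: S -> PSB becomes S -> PD, D -> SB.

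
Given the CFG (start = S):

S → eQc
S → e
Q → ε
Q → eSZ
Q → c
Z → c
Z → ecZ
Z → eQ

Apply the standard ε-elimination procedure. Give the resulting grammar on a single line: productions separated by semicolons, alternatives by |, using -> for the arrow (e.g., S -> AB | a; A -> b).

S -> e | ec | eQc; Q -> c | eSZ; Z -> c | e | eQ | ecZ

Nullable set: {Q}.
S -> eQc: Q nullable, giving eQc | ec.
Drop Q -> ε.
Z -> eQ: Q nullable, giving e | eQ.
Unchanged (no nullable symbols): S -> e; Q -> c; Q -> eSZ; Z -> c; Z -> ecZ.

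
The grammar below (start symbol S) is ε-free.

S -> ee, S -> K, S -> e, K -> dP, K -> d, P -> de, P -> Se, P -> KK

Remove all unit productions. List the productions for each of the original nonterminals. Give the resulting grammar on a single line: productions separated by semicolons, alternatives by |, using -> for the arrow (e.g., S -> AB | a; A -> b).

Unit productions: S->K.
Unit pairs (A ⇒* B via units): (S,K).
S: inherits non-unit rules of {K, S} → d | dP | e | ee.
K: inherits non-unit rules of {K} → d | dP.
P: inherits non-unit rules of {P} → KK | Se | de.

S -> d | e | dP | ee; K -> d | dP; P -> KK | Se | de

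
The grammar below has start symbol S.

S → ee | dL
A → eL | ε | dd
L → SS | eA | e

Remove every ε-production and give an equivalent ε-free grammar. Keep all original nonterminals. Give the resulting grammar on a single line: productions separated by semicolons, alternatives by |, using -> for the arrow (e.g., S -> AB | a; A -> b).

Nullable set: {A}.
Drop A -> ε.
L -> eA: A nullable, giving e | eA.
Unchanged (no nullable symbols): S -> dL; S -> ee; A -> dd; A -> eL; L -> SS; L -> e.

S -> dL | ee; A -> dd | eL; L -> e | SS | eA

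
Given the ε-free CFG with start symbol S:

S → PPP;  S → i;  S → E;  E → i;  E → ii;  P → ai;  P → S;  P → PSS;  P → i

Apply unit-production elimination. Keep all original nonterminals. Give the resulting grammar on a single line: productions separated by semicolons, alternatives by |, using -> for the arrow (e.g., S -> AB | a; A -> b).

Unit productions: P->S, S->E.
Unit pairs (A ⇒* B via units): (P,E), (P,S), (S,E).
S: inherits non-unit rules of {E, S} → PPP | i | ii.
E: inherits non-unit rules of {E} → i | ii.
P: inherits non-unit rules of {E, P, S} → PPP | PSS | ai | i | ii.

S -> i | ii | PPP; E -> i | ii; P -> i | ai | ii | PPP | PSS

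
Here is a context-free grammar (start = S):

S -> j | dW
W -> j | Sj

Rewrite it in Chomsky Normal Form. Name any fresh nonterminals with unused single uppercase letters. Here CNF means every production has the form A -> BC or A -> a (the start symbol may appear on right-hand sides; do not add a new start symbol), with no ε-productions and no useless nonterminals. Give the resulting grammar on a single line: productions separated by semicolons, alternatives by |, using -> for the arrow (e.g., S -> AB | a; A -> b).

S -> j | AW; A -> d; B -> j; W -> j | SB

No ε-productions.
No unit productions to eliminate.
TERM: introduce A -> d, B -> j and substitute in every rule of length ≥2.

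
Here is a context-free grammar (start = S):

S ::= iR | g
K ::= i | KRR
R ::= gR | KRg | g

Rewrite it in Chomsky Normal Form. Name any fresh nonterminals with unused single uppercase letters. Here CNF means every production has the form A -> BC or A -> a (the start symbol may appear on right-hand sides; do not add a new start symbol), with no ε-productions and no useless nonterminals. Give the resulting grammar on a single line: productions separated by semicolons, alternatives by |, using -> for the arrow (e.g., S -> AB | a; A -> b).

S -> g | BR; A -> g; B -> i; C -> RR; D -> RA; K -> i | KC; R -> g | AR | KD

No ε-productions.
No unit productions to eliminate.
TERM: introduce A -> g, B -> i and substitute in every rule of length ≥2.
BIN: K -> KRR becomes K -> KC, C -> RR; R -> KRA becomes R -> KD, D -> RA.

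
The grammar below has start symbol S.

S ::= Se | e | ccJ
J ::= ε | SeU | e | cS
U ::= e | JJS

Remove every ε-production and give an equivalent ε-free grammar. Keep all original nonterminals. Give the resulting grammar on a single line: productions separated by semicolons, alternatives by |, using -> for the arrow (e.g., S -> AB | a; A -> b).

Nullable set: {J}.
S -> ccJ: J nullable, giving cc | ccJ.
Drop J -> ε.
U -> JJS: J, J nullable, giving JJS | JS | S.
Unchanged (no nullable symbols): S -> Se; S -> e; J -> SeU; J -> cS; J -> e; U -> e.

S -> e | Se | cc | ccJ; J -> e | cS | SeU; U -> S | e | JS | JJS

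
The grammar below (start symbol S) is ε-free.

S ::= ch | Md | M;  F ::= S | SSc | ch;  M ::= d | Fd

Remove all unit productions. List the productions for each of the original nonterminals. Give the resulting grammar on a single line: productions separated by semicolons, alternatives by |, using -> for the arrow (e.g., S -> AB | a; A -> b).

S -> d | Fd | Md | ch; F -> d | Fd | Md | ch | SSc; M -> d | Fd

Unit productions: F->S, S->M.
Unit pairs (A ⇒* B via units): (F,M), (F,S), (S,M).
S: inherits non-unit rules of {M, S} → Fd | Md | ch | d.
F: inherits non-unit rules of {F, M, S} → Fd | Md | SSc | ch | d.
M: inherits non-unit rules of {M} → Fd | d.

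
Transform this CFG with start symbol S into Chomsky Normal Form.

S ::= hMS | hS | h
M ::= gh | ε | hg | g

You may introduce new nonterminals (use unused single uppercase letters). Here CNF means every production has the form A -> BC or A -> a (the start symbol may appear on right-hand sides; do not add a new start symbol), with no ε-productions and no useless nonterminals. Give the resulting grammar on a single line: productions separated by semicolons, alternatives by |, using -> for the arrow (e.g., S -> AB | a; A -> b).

Nullable: {M}; after ε-elimination: S -> h | hS | hMS; M -> g | gh | hg.
No unit productions to eliminate.
TERM: introduce A -> g, B -> h and substitute in every rule of length ≥2.
BIN: S -> BMS becomes S -> BC, C -> MS.

S -> h | BC | BS; A -> g; B -> h; C -> MS; M -> g | AB | BA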